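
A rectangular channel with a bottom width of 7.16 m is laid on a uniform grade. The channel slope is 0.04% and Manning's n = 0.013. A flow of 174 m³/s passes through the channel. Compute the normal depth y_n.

Manning's equation rearranged: A R^(2/3) = nQ / (1·√S) = 0.013 × 174 / (√0.0004) = 113.1.
Trying y = 9.55 m: A R^(2/3) = 129.4 — high.
Trying y = 8.53 m: A R^(2/3) = 113.1 — ≈ 113.1.

y_n = 8.53 m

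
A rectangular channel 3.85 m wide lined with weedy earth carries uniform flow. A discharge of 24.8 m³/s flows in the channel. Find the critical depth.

For a rectangular channel, critical depth y_c = (q²/g)^(1/3) where q = Q/b = 24.8/3.85 = 6.442 m²/s.
So y_c = (6.442²/9.81)^(1/3) = 1.62 m.

y_c = 1.62 m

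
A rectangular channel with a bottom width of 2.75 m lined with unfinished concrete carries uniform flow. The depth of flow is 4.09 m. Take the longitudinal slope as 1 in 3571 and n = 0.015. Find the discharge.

Flow area A = b·y = 2.75 × 4.09 = 11.25 m². Wetted perimeter P = b + 2y = 2.75 + 2×4.09 = 10.93 m.
Hydraulic radius R = A/P = 11.25/10.93 = 1.029 m.
Manning's equation: Q = (1/n) A R^(2/3) S^(1/2) = (1/0.015) × 11.25 × 1.029^(2/3) × 0.00028^(1/2) = 12.8 m³/s.

Q = 12.8 m³/s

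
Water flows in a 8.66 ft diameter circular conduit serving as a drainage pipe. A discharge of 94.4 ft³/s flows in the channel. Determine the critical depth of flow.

At critical depth, Q² T / (g A³) = 1, i.e. A³/T = Q²/g = 94.4²/32.2 = 276.8.
Try y = 2.85 ft: A³/T = 591.8 — too large.
Try y = 2.34 ft: A³/T = 275.5 — ≈ 276.8.

y_c = 2.34 ft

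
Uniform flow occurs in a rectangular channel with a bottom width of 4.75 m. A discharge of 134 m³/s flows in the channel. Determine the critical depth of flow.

For a rectangular channel, critical depth y_c = (q²/g)^(1/3) where q = Q/b = 134/4.75 = 28.21 m²/s.
So y_c = (28.21²/9.81)^(1/3) = 4.33 m.

y_c = 4.33 m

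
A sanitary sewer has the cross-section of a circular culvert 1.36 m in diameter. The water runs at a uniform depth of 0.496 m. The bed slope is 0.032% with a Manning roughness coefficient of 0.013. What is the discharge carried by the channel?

For a circular section of diameter D = 1.36 m at depth y = 0.496 m, the central angle is θ = 2 arccos(1 − 2y/D) = 2.594 rad. Then A = (D²/8)(θ − sin θ) = 0.4792 m² and P = Dθ/2 = 1.764 m.
Hydraulic radius R = A/P = 0.4792/1.764 = 0.2717 m.
Manning's equation: Q = (1/n) A R^(2/3) S^(1/2) = (1/0.013) × 0.4792 × 0.2717^(2/3) × 0.00032^(1/2) = 0.277 m³/s.

Q = 0.277 m³/s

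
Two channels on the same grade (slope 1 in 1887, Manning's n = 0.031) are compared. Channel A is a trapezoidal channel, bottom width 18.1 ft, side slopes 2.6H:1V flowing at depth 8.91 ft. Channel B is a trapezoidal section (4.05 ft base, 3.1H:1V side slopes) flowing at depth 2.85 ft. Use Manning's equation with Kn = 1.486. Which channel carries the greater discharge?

Channel A: With bottom width b = 18.1 ft and side slope z = 2.6: A = (b + zy)y = (18.1 + 2.6×8.91)×8.91 = 367.7 ft²; P = b + 2y√(1+z²) = 18.1 + 2×8.91×2.786 = 67.74 ft. Hydraulic radius R = A/P = 367.7/67.74 = 5.428 ft. Q_A = (1.486/0.031)·367.7·5.428^(2/3)·√0.0005299 = 1253 ft³/s.
Channel B: With bottom width b = 4.05 ft and side slope z = 3.1: A = (b + zy)y = (4.05 + 3.1×2.85)×2.85 = 36.72 ft²; P = b + 2y√(1+z²) = 4.05 + 2×2.85×3.257 = 22.62 ft. Hydraulic radius R = A/P = 36.72/22.62 = 1.624 ft. Q_B = (1.486/0.031)·36.72·1.624^(2/3)·√0.0005299 = 55.98 ft³/s.
Q_A = 1253 ft³/s vs Q_B = 55.98 ft³/s, so channel A carries more.

channel A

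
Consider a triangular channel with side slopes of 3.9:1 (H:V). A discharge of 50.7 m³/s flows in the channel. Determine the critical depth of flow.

y_c = 2.03 m

At critical depth, Q² T / (g A³) = 1, i.e. A³/T = Q²/g = 50.7²/9.81 = 262.
Trying y = 2.45 m: A³/T = 671.3 — high.
Trying y = 1.52 m: A³/T = 61.7 — low.
Trying y = 2.03 m: A³/T = 262.2 — matches.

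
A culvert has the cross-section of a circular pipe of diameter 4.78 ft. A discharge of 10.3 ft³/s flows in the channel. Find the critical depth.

y_c = 0.89 ft

At critical depth, Q² T / (g A³) = 1, i.e. A³/T = Q²/g = 10.3²/32.2 = 3.295.
Try y = 1.1 ft: A³/T = 7.551 — too large.
Try y = 0.89 ft: A³/T = 3.295 — matches.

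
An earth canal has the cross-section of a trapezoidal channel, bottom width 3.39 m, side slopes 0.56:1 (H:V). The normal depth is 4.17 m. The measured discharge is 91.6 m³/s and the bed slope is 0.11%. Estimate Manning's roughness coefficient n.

n = 0.013

With bottom width b = 3.39 m and side slope z = 0.56: A = (b + zy)y = (3.39 + 0.56×4.17)×4.17 = 23.87 m²; P = b + 2y√(1+z²) = 3.39 + 2×4.17×1.146 = 12.95 m.
Hydraulic radius R = A/P = 23.87/12.95 = 1.844 m.
Rearranging Manning's equation: n = (1/Q) A R^(2/3) S^(1/2) = (1/91.6) × 23.87 × 1.844^(2/3) × √0.0011 = 0.013.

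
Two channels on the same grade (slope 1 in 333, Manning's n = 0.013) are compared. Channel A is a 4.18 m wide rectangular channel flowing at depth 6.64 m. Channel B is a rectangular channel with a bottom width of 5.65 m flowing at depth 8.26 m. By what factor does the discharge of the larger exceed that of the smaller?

Channel A: Flow area A = b·y = 4.18 × 6.64 = 27.76 m². Wetted perimeter P = b + 2y = 4.18 + 2×6.64 = 17.46 m. Hydraulic radius R = A/P = 27.76/17.46 = 1.59 m. Q_A = (1/0.013)·27.76·1.59^(2/3)·√0.003003 = 159.4 m³/s.
Channel B: Flow area A = b·y = 5.65 × 8.26 = 46.67 m². Wetted perimeter P = b + 2y = 5.65 + 2×8.26 = 22.17 m. Hydraulic radius R = A/P = 46.67/22.17 = 2.105 m. Q_B = (1/0.013)·46.67·2.105^(2/3)·√0.003003 = 323.1 m³/s.
The larger discharge is 323.1 m³/s and the smaller is 159.4 m³/s; the ratio is 2.03.

2.03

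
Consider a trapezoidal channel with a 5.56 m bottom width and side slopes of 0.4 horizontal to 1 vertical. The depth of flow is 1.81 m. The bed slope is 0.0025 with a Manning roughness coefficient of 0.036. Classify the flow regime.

With bottom width b = 5.56 m and side slope z = 0.4: A = (b + zy)y = (5.56 + 0.4×1.81)×1.81 = 11.37 m²; P = b + 2y√(1+z²) = 5.56 + 2×1.81×1.077 = 9.459 m.
Hydraulic radius R = A/P = 11.37/9.459 = 1.202 m.
V = (1/n) R^(2/3) √S = (1/0.036) × 1.202^(2/3) × √0.0025 = 1.571 m/s. Hydraulic depth D_h = A/T = 11.37/7.008 = 1.623 m.
Froude number Fr = V/√(g·D_h) = 1.571/√(9.81×1.623) = 0.394, which is less than 1, so the flow is subcritical.

subcritical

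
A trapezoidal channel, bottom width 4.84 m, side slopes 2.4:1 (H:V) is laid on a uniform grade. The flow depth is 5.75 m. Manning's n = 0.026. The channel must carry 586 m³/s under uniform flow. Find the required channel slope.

With bottom width b = 4.84 m and side slope z = 2.4: A = (b + zy)y = (4.84 + 2.4×5.75)×5.75 = 107.2 m²; P = b + 2y√(1+z²) = 4.84 + 2×5.75×2.6 = 34.74 m.
Hydraulic radius R = A/P = 107.2/34.74 = 3.085 m.
From Manning's equation, S = [nQ / (1 A R^(2/3))]² = [0.026 × 586 / (1 × 107.2 × 3.085^(2/3))]² = 0.0045.

S = 0.0045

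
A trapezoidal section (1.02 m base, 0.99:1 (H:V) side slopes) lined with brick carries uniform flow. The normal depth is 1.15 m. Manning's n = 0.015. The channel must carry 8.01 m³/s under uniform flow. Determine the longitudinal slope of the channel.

With bottom width b = 1.02 m and side slope z = 0.99: A = (b + zy)y = (1.02 + 0.99×1.15)×1.15 = 2.482 m²; P = b + 2y√(1+z²) = 1.02 + 2×1.15×1.407 = 4.256 m.
Hydraulic radius R = A/P = 2.482/4.256 = 0.5832 m.
From Manning's equation, S = [nQ / (1 A R^(2/3))]² = [0.015 × 8.01 / (1 × 2.482 × 0.5832^(2/3))]² = 0.00481.

S = 0.00481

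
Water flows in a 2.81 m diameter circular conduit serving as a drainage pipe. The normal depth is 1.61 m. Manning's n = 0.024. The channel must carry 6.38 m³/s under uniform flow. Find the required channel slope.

For a circular section of diameter D = 2.81 m at depth y = 1.61 m, the central angle is θ = 2 arccos(1 − 2y/D) = 3.434 rad. Then A = (D²/8)(θ − sin θ) = 3.675 m² and P = Dθ/2 = 4.825 m.
Hydraulic radius R = A/P = 3.675/4.825 = 0.7616 m.
From Manning's equation, S = [nQ / (1 A R^(2/3))]² = [0.024 × 6.38 / (1 × 3.675 × 0.7616^(2/3))]² = 0.0025.

S = 0.0025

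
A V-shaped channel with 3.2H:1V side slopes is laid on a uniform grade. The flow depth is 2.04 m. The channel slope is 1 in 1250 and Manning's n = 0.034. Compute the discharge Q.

Q = 10.9 m³/s

For a triangular section with side slope z = 3.2: A = zy² = 3.2×2.04² = 13.32 m²; P = 2y√(1+z²) = 2×2.04×3.353 = 13.68 m.
Hydraulic radius R = A/P = 13.32/13.68 = 0.9736 m.
Manning's equation: Q = (1/n) A R^(2/3) S^(1/2) = (1/0.034) × 13.32 × 0.9736^(2/3) × 0.0008^(1/2) = 10.9 m³/s.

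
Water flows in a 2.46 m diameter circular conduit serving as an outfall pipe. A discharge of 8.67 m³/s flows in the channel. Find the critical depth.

y_c = 1.34 m

At critical depth, Q² T / (g A³) = 1, i.e. A³/T = Q²/g = 8.67²/9.81 = 7.662.
At y = 1.55 m: A³/T = 13.22 — too large.
At y = 1.13 m: A³/T = 3.945 — too small.
At y = 1.34 m: A³/T = 7.567 — close enough.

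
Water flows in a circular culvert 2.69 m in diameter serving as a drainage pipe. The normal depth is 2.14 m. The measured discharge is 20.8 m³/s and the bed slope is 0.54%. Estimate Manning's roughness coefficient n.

n = 0.015

For a circular section of diameter D = 2.69 m at depth y = 2.14 m, the central angle is θ = 2 arccos(1 − 2y/D) = 4.406 rad. Then A = (D²/8)(θ − sin θ) = 4.848 m² and P = Dθ/2 = 5.927 m.
Hydraulic radius R = A/P = 4.848/5.927 = 0.818 m.
Rearranging Manning's equation: n = (1/Q) A R^(2/3) S^(1/2) = (1/20.8) × 4.848 × 0.818^(2/3) × √0.0054 = 0.015.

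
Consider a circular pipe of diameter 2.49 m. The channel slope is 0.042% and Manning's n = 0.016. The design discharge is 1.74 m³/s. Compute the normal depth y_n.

Manning's equation rearranged: A R^(2/3) = nQ / (1·√S) = 0.016 × 1.74 / (√0.00042) = 1.358.
At y = 0.805 m: A R^(2/3) = 0.8028 — short.
At y = 1.07 m: A R^(2/3) = 1.362 — close enough.

y_n = 1.07 m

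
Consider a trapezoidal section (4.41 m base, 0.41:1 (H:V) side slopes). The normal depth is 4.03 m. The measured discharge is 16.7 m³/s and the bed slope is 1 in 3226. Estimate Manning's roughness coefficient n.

n = 0.039

With bottom width b = 4.41 m and side slope z = 0.41: A = (b + zy)y = (4.41 + 0.41×4.03)×4.03 = 24.43 m²; P = b + 2y√(1+z²) = 4.41 + 2×4.03×1.081 = 13.12 m.
Hydraulic radius R = A/P = 24.43/13.12 = 1.862 m.
Rearranging Manning's equation: n = (1/Q) A R^(2/3) S^(1/2) = (1/16.7) × 24.43 × 1.862^(2/3) × √0.00031 = 0.039.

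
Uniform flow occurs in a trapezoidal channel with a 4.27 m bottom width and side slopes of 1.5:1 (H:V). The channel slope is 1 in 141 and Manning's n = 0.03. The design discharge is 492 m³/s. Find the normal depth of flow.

y_n = 6.11 m

Manning's equation rearranged: A R^(2/3) = nQ / (1·√S) = 0.03 × 492 / (√0.007092) = 175.3.
Try y = 4.31 m: A R^(2/3) = 81.45 — short.
Try y = 6.71 m: A R^(2/3) = 216.6 — over.
Try y = 6.11 m: A R^(2/3) = 175.3 — close enough.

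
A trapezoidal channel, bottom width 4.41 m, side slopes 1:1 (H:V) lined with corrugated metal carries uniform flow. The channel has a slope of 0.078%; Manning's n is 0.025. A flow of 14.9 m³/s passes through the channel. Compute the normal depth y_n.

Manning's equation rearranged: A R^(2/3) = nQ / (1·√S) = 0.025 × 14.9 / (√0.00078) = 13.34.
At y = 2.08 m: A R^(2/3) = 16.17 — high.
At y = 1.87 m: A R^(2/3) = 13.34 — matches.

y_n = 1.87 m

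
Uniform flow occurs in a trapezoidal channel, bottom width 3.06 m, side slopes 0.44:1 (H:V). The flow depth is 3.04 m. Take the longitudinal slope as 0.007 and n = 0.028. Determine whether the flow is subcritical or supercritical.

subcritical

With bottom width b = 3.06 m and side slope z = 0.44: A = (b + zy)y = (3.06 + 0.44×3.04)×3.04 = 13.37 m²; P = b + 2y√(1+z²) = 3.06 + 2×3.04×1.093 = 9.703 m.
Hydraulic radius R = A/P = 13.37/9.703 = 1.378 m.
V = (1/n) R^(2/3) √S = (1/0.028) × 1.378^(2/3) × √0.007 = 3.7 m/s. Hydraulic depth D_h = A/T = 13.37/5.735 = 2.331 m.
Froude number Fr = V/√(g·D_h) = 3.7/√(9.81×2.331) = 0.774, which is less than 1, so the flow is subcritical.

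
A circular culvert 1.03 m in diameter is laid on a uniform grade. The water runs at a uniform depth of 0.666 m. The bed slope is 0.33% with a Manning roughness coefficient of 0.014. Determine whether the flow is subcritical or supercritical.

subcritical

For a circular section of diameter D = 1.03 m at depth y = 0.666 m, the central angle is θ = 2 arccos(1 − 2y/D) = 3.737 rad. Then A = (D²/8)(θ − sin θ) = 0.5699 m² and P = Dθ/2 = 1.924 m.
Hydraulic radius R = A/P = 0.5699/1.924 = 0.2961 m.
V = (1/n) R^(2/3) √S = (1/0.014) × 0.2961^(2/3) × √0.0033 = 1.823 m/s. Hydraulic depth D_h = A/T = 0.5699/0.9847 = 0.5787 m.
Froude number Fr = V/√(g·D_h) = 1.823/√(9.81×0.5787) = 0.765, which is less than 1, so the flow is subcritical.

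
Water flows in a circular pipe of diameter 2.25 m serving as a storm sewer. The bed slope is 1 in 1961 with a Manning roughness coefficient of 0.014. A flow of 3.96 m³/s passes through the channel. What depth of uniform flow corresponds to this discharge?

Manning's equation rearranged: A R^(2/3) = nQ / (1·√S) = 0.014 × 3.96 / (√0.0005099) = 2.455.
Trying y = 1.15 m: A R^(2/3) = 1.406 — short.
Trying y = 2.09 m: A R^(2/3) = 2.913 — over.
Trying y = 1.68 m: A R^(2/3) = 2.458 — ≈ 2.455.

y_n = 1.68 m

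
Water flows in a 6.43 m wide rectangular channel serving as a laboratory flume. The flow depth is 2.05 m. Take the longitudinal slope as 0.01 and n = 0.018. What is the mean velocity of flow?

Flow area A = b·y = 6.43 × 2.05 = 13.18 m². Wetted perimeter P = b + 2y = 6.43 + 2×2.05 = 10.53 m.
Hydraulic radius R = A/P = 13.18/10.53 = 1.252 m.
From Manning's equation, V = (1/n) R^(2/3) S^(1/2) = (1/0.018) × 1.252^(2/3) × 0.01^(1/2) = 6.45 m/s.

V = 6.45 m/s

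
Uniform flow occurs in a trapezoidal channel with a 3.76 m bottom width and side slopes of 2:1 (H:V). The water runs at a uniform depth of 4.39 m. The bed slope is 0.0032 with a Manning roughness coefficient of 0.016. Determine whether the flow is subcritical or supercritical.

With bottom width b = 3.76 m and side slope z = 2: A = (b + zy)y = (3.76 + 2×4.39)×4.39 = 55.05 m²; P = b + 2y√(1+z²) = 3.76 + 2×4.39×2.236 = 23.39 m.
Hydraulic radius R = A/P = 55.05/23.39 = 2.353 m.
V = (1/n) R^(2/3) √S = (1/0.016) × 2.353^(2/3) × √0.0032 = 6.255 m/s. Hydraulic depth D_h = A/T = 55.05/21.32 = 2.582 m.
Froude number Fr = V/√(g·D_h) = 6.255/√(9.81×2.582) = 1.24, which is greater than 1, so the flow is supercritical.

supercritical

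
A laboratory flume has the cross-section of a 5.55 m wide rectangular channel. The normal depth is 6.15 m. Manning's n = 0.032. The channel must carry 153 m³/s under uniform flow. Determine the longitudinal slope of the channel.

Flow area A = b·y = 5.55 × 6.15 = 34.13 m². Wetted perimeter P = b + 2y = 5.55 + 2×6.15 = 17.85 m.
Hydraulic radius R = A/P = 34.13/17.85 = 1.912 m.
From Manning's equation, S = [nQ / (1 A R^(2/3))]² = [0.032 × 153 / (1 × 34.13 × 1.912^(2/3))]² = 0.00867.

S = 0.00867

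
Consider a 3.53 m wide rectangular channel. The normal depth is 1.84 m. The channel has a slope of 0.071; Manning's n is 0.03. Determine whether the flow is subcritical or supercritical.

Flow area A = b·y = 3.53 × 1.84 = 6.495 m². Wetted perimeter P = b + 2y = 3.53 + 2×1.84 = 7.21 m.
Hydraulic radius R = A/P = 6.495/7.21 = 0.9009 m.
V = (1/n) R^(2/3) √S = (1/0.03) × 0.9009^(2/3) × √0.071 = 8.285 m/s. Hydraulic depth D_h = A/T = 6.495/3.53 = 1.84 m.
Froude number Fr = V/√(g·D_h) = 8.285/√(9.81×1.84) = 1.95, which is greater than 1, so the flow is supercritical.

supercritical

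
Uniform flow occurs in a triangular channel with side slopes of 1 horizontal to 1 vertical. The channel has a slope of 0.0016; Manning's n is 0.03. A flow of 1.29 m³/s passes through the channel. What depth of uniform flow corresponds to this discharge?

Manning's equation rearranged: A R^(2/3) = nQ / (1·√S) = 0.03 × 1.29 / (√0.0016) = 0.9675.
Trying y = 0.871 m: A R^(2/3) = 0.346 — short.
Trying y = 1.56 m: A R^(2/3) = 1.637 — over.
Trying y = 1.28 m: A R^(2/3) = 0.9657 — close enough.

y_n = 1.28 m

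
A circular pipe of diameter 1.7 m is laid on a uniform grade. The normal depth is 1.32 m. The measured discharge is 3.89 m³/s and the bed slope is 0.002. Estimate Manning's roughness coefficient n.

For a circular section of diameter D = 1.7 m at depth y = 1.32 m, the central angle is θ = 2 arccos(1 − 2y/D) = 4.313 rad. Then A = (D²/8)(θ − sin θ) = 1.891 m² and P = Dθ/2 = 3.666 m.
Hydraulic radius R = A/P = 1.891/3.666 = 0.5158 m.
Rearranging Manning's equation: n = (1/Q) A R^(2/3) S^(1/2) = (1/3.89) × 1.891 × 0.5158^(2/3) × √0.002 = 0.014.

n = 0.014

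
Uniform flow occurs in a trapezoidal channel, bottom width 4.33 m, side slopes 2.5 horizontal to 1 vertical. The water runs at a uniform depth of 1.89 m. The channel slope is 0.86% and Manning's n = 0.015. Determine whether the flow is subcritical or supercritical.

With bottom width b = 4.33 m and side slope z = 2.5: A = (b + zy)y = (4.33 + 2.5×1.89)×1.89 = 17.11 m²; P = b + 2y√(1+z²) = 4.33 + 2×1.89×2.693 = 14.51 m.
Hydraulic radius R = A/P = 17.11/14.51 = 1.18 m.
V = (1/n) R^(2/3) √S = (1/0.015) × 1.18^(2/3) × √0.0086 = 6.902 m/s. Hydraulic depth D_h = A/T = 17.11/13.78 = 1.242 m.
Froude number Fr = V/√(g·D_h) = 6.902/√(9.81×1.242) = 1.98, which is greater than 1, so the flow is supercritical.

supercritical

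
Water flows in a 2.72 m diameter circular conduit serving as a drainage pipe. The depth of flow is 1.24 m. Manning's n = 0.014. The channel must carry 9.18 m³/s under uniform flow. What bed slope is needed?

S = 0.0045

For a circular section of diameter D = 2.72 m at depth y = 1.24 m, the central angle is θ = 2 arccos(1 − 2y/D) = 2.965 rad. Then A = (D²/8)(θ − sin θ) = 2.579 m² and P = Dθ/2 = 4.032 m.
Hydraulic radius R = A/P = 2.579/4.032 = 0.6397 m.
From Manning's equation, S = [nQ / (1 A R^(2/3))]² = [0.014 × 9.18 / (1 × 2.579 × 0.6397^(2/3))]² = 0.0045.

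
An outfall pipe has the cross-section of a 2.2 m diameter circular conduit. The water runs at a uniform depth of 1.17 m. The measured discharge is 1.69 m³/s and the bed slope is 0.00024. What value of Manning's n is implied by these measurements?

n = 0.013

For a circular section of diameter D = 2.2 m at depth y = 1.17 m, the central angle is θ = 2 arccos(1 − 2y/D) = 3.269 rad. Then A = (D²/8)(θ − sin θ) = 2.055 m² and P = Dθ/2 = 3.596 m.
Hydraulic radius R = A/P = 2.055/3.596 = 0.5714 m.
Rearranging Manning's equation: n = (1/Q) A R^(2/3) S^(1/2) = (1/1.69) × 2.055 × 0.5714^(2/3) × √0.00024 = 0.013.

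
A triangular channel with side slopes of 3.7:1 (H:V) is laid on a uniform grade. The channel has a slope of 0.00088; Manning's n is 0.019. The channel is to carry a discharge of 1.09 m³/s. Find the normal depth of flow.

y_n = 0.642 m

Manning's equation rearranged: A R^(2/3) = nQ / (1·√S) = 0.019 × 1.09 / (√0.00088) = 0.6981.
Trying y = 0.797 m: A R^(2/3) = 1.243 — high.
Trying y = 0.468 m: A R^(2/3) = 0.3006 — low.
Trying y = 0.642 m: A R^(2/3) = 0.6983 — ≈ 0.6981.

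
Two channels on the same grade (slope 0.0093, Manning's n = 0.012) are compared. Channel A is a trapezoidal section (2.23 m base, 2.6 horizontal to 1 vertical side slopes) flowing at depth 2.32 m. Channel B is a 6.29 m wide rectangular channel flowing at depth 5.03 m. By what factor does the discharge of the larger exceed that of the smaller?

Channel A: With bottom width b = 2.23 m and side slope z = 2.6: A = (b + zy)y = (2.23 + 2.6×2.32)×2.32 = 19.17 m²; P = b + 2y√(1+z²) = 2.23 + 2×2.32×2.786 = 15.16 m. Hydraulic radius R = A/P = 19.17/15.16 = 1.265 m. Q_A = (1/0.012)·19.17·1.265^(2/3)·√0.0093 = 180.2 m³/s.
Channel B: Flow area A = b·y = 6.29 × 5.03 = 31.64 m². Wetted perimeter P = b + 2y = 6.29 + 2×5.03 = 16.35 m. Hydraulic radius R = A/P = 31.64/16.35 = 1.935 m. Q_B = (1/0.012)·31.64·1.935^(2/3)·√0.0093 = 394.8 m³/s.
The larger discharge is 394.8 m³/s and the smaller is 180.2 m³/s; the ratio is 2.19.

2.19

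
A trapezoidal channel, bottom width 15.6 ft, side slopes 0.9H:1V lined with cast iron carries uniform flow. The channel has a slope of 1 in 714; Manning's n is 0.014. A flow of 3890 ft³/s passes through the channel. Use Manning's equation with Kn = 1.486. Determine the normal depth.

Manning's equation rearranged: A R^(2/3) = nQ / (1.486·√S) = 0.014 × 3890 / (1.486 × √0.001401) = 979.3.
At y = 9.2 ft: A R^(2/3) = 679.9 — short.
At y = 11.2 ft: A R^(2/3) = 979.9 — matches.

y_n = 11.2 ft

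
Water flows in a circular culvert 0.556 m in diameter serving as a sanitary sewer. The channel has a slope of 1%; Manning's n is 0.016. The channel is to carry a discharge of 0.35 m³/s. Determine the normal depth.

y_n = 0.397 m

Manning's equation rearranged: A R^(2/3) = nQ / (1·√S) = 0.016 × 0.35 / (√0.01) = 0.056.
At y = 0.442 m: A R^(2/3) = 0.06328 — over.
At y = 0.299 m: A R^(2/3) = 0.03679 — short.
At y = 0.397 m: A R^(2/3) = 0.05596 — close enough.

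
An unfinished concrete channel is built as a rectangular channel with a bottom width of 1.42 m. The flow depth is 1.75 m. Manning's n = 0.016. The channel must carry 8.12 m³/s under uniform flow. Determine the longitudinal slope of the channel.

Flow area A = b·y = 1.42 × 1.75 = 2.485 m². Wetted perimeter P = b + 2y = 1.42 + 2×1.75 = 4.92 m.
Hydraulic radius R = A/P = 2.485/4.92 = 0.5051 m.
From Manning's equation, S = [nQ / (1 A R^(2/3))]² = [0.016 × 8.12 / (1 × 2.485 × 0.5051^(2/3))]² = 0.0068.

S = 0.0068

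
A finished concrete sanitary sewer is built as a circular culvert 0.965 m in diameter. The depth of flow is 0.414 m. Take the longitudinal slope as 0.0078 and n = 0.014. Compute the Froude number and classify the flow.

For a circular section of diameter D = 0.965 m at depth y = 0.414 m, the central angle is θ = 2 arccos(1 − 2y/D) = 2.857 rad. Then A = (D²/8)(θ − sin θ) = 0.2998 m² and P = Dθ/2 = 1.378 m.
Hydraulic radius R = A/P = 0.2998/1.378 = 0.2175 m.
V = (1/n) R^(2/3) √S = (1/0.014) × 0.2175^(2/3) × √0.0078 = 2.282 m/s. Hydraulic depth D_h = A/T = 0.2998/0.9552 = 0.3139 m.
Froude number Fr = V/√(g·D_h) = 2.282/√(9.81×0.3139) = 1.3, which is greater than 1, so the flow is supercritical.

supercritical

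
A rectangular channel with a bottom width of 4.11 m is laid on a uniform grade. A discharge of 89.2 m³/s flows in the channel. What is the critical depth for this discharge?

y_c = 3.63 m

For a rectangular channel, critical depth y_c = (q²/g)^(1/3) where q = Q/b = 89.2/4.11 = 21.7 m²/s.
So y_c = (21.7²/9.81)^(1/3) = 3.63 m.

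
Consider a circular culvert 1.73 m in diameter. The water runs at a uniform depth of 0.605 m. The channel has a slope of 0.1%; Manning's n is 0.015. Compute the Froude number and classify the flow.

For a circular section of diameter D = 1.73 m at depth y = 0.605 m, the central angle is θ = 2 arccos(1 − 2y/D) = 2.531 rad. Then A = (D²/8)(θ − sin θ) = 0.7324 m² and P = Dθ/2 = 2.189 m.
Hydraulic radius R = A/P = 0.7324/2.189 = 0.3345 m.
V = (1/n) R^(2/3) √S = (1/0.015) × 0.3345^(2/3) × √0.001 = 1.016 m/s. Hydraulic depth D_h = A/T = 0.7324/1.65 = 0.4439 m.
Froude number Fr = V/√(g·D_h) = 1.016/√(9.81×0.4439) = 0.487, which is less than 1, so the flow is subcritical.

subcritical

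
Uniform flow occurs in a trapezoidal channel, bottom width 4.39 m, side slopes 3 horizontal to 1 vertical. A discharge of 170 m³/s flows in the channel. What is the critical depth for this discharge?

y_c = 3.01 m

At critical depth, Q² T / (g A³) = 1, i.e. A³/T = Q²/g = 170²/9.81 = 2946.
Try y = 3.43 m: A³/T = 5113 — too large.
Try y = 2.36 m: A³/T = 1069 — too small.
Try y = 3.01 m: A³/T = 2936 — close enough.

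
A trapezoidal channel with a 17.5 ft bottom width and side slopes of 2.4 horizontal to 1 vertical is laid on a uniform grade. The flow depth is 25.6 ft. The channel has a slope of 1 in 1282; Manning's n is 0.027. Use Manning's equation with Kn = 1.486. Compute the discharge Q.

Q = 17500 ft³/s

With bottom width b = 17.5 ft and side slope z = 2.4: A = (b + zy)y = (17.5 + 2.4×25.6)×25.6 = 2021 ft²; P = b + 2y√(1+z²) = 17.5 + 2×25.6×2.6 = 150.6 ft.
Hydraulic radius R = A/P = 2021/150.6 = 13.42 ft.
Manning's equation: Q = (1.486/n) A R^(2/3) S^(1/2) = (1.486/0.027) × 2021 × 13.42^(2/3) × 0.00078^(1/2) = 17500 ft³/s.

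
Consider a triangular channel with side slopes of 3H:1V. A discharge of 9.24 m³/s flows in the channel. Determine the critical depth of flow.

y_c = 1.14 m

At critical depth, Q² T / (g A³) = 1, i.e. A³/T = Q²/g = 9.24²/9.81 = 8.703.
Try y = 1.34 m: A³/T = 19.44 — too large.
Try y = 1.14 m: A³/T = 8.664 — matches.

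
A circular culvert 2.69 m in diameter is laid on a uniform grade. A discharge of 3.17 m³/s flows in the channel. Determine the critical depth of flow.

y_c = 0.775 m

At critical depth, Q² T / (g A³) = 1, i.e. A³/T = Q²/g = 3.17²/9.81 = 1.024.
At y = 0.969 m: A³/T = 2.426 — too large.
At y = 0.625 m: A³/T = 0.4425 — too small.
At y = 0.775 m: A³/T = 1.022 — close enough.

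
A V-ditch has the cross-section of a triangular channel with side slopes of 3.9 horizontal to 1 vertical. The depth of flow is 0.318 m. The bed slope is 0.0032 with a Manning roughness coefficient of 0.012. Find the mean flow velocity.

For a triangular section with side slope z = 3.9: A = zy² = 3.9×0.318² = 0.3944 m²; P = 2y√(1+z²) = 2×0.318×4.026 = 2.561 m.
Hydraulic radius R = A/P = 0.3944/2.561 = 0.154 m.
From Manning's equation, V = (1/n) R^(2/3) S^(1/2) = (1/0.012) × 0.154^(2/3) × 0.0032^(1/2) = 1.35 m/s.

V = 1.35 m/s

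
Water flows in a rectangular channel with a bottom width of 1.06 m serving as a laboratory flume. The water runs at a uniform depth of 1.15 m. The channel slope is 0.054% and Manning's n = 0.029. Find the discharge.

Q = 0.497 m³/s

Flow area A = b·y = 1.06 × 1.15 = 1.219 m². Wetted perimeter P = b + 2y = 1.06 + 2×1.15 = 3.36 m.
Hydraulic radius R = A/P = 1.219/3.36 = 0.3628 m.
Manning's equation: Q = (1/n) A R^(2/3) S^(1/2) = (1/0.029) × 1.219 × 0.3628^(2/3) × 0.00054^(1/2) = 0.497 m³/s.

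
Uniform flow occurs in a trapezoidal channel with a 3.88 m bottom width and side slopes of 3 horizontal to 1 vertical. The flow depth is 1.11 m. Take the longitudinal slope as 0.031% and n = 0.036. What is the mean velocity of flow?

V = 0.398 m/s

With bottom width b = 3.88 m and side slope z = 3: A = (b + zy)y = (3.88 + 3×1.11)×1.11 = 8.003 m²; P = b + 2y√(1+z²) = 3.88 + 2×1.11×3.162 = 10.9 m.
Hydraulic radius R = A/P = 8.003/10.9 = 0.7342 m.
From Manning's equation, V = (1/n) R^(2/3) S^(1/2) = (1/0.036) × 0.7342^(2/3) × 0.00031^(1/2) = 0.398 m/s.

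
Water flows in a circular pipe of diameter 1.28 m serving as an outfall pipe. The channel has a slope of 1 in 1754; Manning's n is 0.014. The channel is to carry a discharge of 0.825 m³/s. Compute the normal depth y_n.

y_n = 0.869 m

Manning's equation rearranged: A R^(2/3) = nQ / (1·√S) = 0.014 × 0.825 / (√0.0005701) = 0.4837.
At y = 0.971 m: A R^(2/3) = 0.5562 — too large.
At y = 0.676 m: A R^(2/3) = 0.3299 — too small.
At y = 0.869 m: A R^(2/3) = 0.4839 — close enough.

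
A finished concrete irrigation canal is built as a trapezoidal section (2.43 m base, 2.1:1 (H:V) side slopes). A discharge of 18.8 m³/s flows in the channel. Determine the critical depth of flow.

At critical depth, Q² T / (g A³) = 1, i.e. A³/T = Q²/g = 18.8²/9.81 = 36.03.
Try y = 1.42 m: A³/T = 54.07 — over.
Try y = 1.28 m: A³/T = 36.02 — ≈ 36.03.

y_c = 1.28 m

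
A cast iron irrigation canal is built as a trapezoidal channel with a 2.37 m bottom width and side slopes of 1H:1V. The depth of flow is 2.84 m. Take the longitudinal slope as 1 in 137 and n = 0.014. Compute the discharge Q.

With bottom width b = 2.37 m and side slope z = 1: A = (b + zy)y = (2.37 + 1×2.84)×2.84 = 14.8 m²; P = b + 2y√(1+z²) = 2.37 + 2×2.84×1.414 = 10.4 m.
Hydraulic radius R = A/P = 14.8/10.4 = 1.422 m.
Manning's equation: Q = (1/n) A R^(2/3) S^(1/2) = (1/0.014) × 14.8 × 1.422^(2/3) × 0.007299^(1/2) = 114 m³/s.

Q = 114 m³/s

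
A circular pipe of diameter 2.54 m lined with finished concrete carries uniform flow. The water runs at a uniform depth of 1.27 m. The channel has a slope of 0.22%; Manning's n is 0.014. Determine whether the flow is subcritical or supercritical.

For a circular section of diameter D = 2.54 m at depth y = 1.27 m, the central angle is θ = 2 arccos(1 − 2y/D) = 3.142 rad. Then A = (D²/8)(θ − sin θ) = 2.534 m² and P = Dθ/2 = 3.99 m.
Hydraulic radius R = A/P = 2.534/3.99 = 0.635 m.
V = (1/n) R^(2/3) √S = (1/0.014) × 0.635^(2/3) × √0.0022 = 2.475 m/s. Hydraulic depth D_h = A/T = 2.534/2.54 = 0.9975 m.
Froude number Fr = V/√(g·D_h) = 2.475/√(9.81×0.9975) = 0.791, which is less than 1, so the flow is subcritical.

subcritical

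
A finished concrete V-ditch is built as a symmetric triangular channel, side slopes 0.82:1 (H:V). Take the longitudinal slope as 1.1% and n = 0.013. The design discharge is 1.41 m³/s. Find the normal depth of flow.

y_n = 0.746 m

Manning's equation rearranged: A R^(2/3) = nQ / (1·√S) = 0.013 × 1.41 / (√0.011) = 0.1748.
At y = 0.671 m: A R^(2/3) = 0.1316 — short.
At y = 0.857 m: A R^(2/3) = 0.2526 — over.
At y = 0.746 m: A R^(2/3) = 0.1745 — close enough.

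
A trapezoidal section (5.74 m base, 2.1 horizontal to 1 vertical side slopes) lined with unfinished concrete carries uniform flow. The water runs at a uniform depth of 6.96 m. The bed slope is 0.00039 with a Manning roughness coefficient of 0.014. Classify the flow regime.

subcritical

With bottom width b = 5.74 m and side slope z = 2.1: A = (b + zy)y = (5.74 + 2.1×6.96)×6.96 = 141.7 m²; P = b + 2y√(1+z²) = 5.74 + 2×6.96×2.326 = 38.12 m.
Hydraulic radius R = A/P = 141.7/38.12 = 3.717 m.
V = (1/n) R^(2/3) √S = (1/0.014) × 3.717^(2/3) × √0.00039 = 3.385 m/s. Hydraulic depth D_h = A/T = 141.7/34.97 = 4.051 m.
Froude number Fr = V/√(g·D_h) = 3.385/√(9.81×4.051) = 0.537, which is less than 1, so the flow is subcritical.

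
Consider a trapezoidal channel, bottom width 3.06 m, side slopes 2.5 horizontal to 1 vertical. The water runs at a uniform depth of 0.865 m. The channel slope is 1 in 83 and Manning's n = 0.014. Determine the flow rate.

With bottom width b = 3.06 m and side slope z = 2.5: A = (b + zy)y = (3.06 + 2.5×0.865)×0.865 = 4.517 m²; P = b + 2y√(1+z²) = 3.06 + 2×0.865×2.693 = 7.718 m.
Hydraulic radius R = A/P = 4.517/7.718 = 0.5853 m.
Manning's equation: Q = (1/n) A R^(2/3) S^(1/2) = (1/0.014) × 4.517 × 0.5853^(2/3) × 0.01205^(1/2) = 24.8 m³/s.

Q = 24.8 m³/s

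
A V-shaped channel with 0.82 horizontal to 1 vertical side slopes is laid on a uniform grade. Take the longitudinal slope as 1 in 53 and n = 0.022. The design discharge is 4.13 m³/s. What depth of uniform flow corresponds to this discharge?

y_n = 1.23 m

Manning's equation rearranged: A R^(2/3) = nQ / (1·√S) = 0.022 × 4.13 / (√0.01887) = 0.6615.
Try y = 0.967 m: A R^(2/3) = 0.3486 — short.
Try y = 1.44 m: A R^(2/3) = 1.008 — over.
Try y = 1.23 m: A R^(2/3) = 0.6622 — matches.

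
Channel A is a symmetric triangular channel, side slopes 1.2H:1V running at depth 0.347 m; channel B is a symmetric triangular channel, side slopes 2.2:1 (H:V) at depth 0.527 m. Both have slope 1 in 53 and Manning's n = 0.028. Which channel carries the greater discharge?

Channel A: For a triangular section with side slope z = 1.2: A = zy² = 1.2×0.347² = 0.1445 m²; P = 2y√(1+z²) = 2×0.347×1.562 = 1.084 m. Hydraulic radius R = A/P = 0.1445/1.084 = 0.1333 m. Q_A = (1/0.028)·0.1445·0.1333^(2/3)·√0.01887 = 0.185 m³/s.
Channel B: For a triangular section with side slope z = 2.2: A = zy² = 2.2×0.527² = 0.611 m²; P = 2y√(1+z²) = 2×0.527×2.417 = 2.547 m. Hydraulic radius R = A/P = 0.611/2.547 = 0.2399 m. Q_B = (1/0.028)·0.611·0.2399^(2/3)·√0.01887 = 1.157 m³/s.
Q_A = 0.185 m³/s vs Q_B = 1.157 m³/s, so channel B carries more.

channel B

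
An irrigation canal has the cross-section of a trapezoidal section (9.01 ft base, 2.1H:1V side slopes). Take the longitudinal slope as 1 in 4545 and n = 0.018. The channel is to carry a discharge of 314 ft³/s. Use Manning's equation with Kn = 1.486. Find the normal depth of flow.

Manning's equation rearranged: A R^(2/3) = nQ / (1.486·√S) = 0.018 × 314 / (1.486 × √0.00022) = 256.4.
Try y = 6.63 ft: A R^(2/3) = 371.2 — too large.
Try y = 4.36 ft: A R^(2/3) = 153.7 — too small.
Try y = 5.58 ft: A R^(2/3) = 256.8 — ≈ 256.4.

y_n = 5.58 ft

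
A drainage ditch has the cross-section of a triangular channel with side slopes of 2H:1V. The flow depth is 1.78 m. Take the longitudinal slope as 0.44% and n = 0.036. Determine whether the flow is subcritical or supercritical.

For a triangular section with side slope z = 2: A = zy² = 2×1.78² = 6.337 m²; P = 2y√(1+z²) = 2×1.78×2.236 = 7.96 m.
Hydraulic radius R = A/P = 6.337/7.96 = 0.796 m.
V = (1/n) R^(2/3) √S = (1/0.036) × 0.796^(2/3) × √0.0044 = 1.583 m/s. Hydraulic depth D_h = A/T = 6.337/7.12 = 0.89 m.
Froude number Fr = V/√(g·D_h) = 1.583/√(9.81×0.89) = 0.536, which is less than 1, so the flow is subcritical.

subcritical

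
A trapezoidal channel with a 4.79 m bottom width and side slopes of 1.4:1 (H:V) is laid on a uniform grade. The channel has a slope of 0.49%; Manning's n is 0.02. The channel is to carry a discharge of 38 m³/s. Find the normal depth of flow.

Manning's equation rearranged: A R^(2/3) = nQ / (1·√S) = 0.02 × 38 / (√0.0049) = 10.86.
At y = 1.22 m: A R^(2/3) = 7.291 — low.
At y = 1.78 m: A R^(2/3) = 14.54 — high.
At y = 1.52 m: A R^(2/3) = 10.86 — ≈ 10.86.

y_n = 1.52 m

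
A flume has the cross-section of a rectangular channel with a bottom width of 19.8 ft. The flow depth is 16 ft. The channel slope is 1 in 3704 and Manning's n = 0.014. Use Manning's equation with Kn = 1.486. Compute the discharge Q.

Flow area A = b·y = 19.8 × 16 = 316.8 ft². Wetted perimeter P = b + 2y = 19.8 + 2×16 = 51.8 ft.
Hydraulic radius R = A/P = 316.8/51.8 = 6.116 ft.
Manning's equation: Q = (1.486/n) A R^(2/3) S^(1/2) = (1.486/0.014) × 316.8 × 6.116^(2/3) × 0.00027^(1/2) = 1850 ft³/s.

Q = 1850 ft³/s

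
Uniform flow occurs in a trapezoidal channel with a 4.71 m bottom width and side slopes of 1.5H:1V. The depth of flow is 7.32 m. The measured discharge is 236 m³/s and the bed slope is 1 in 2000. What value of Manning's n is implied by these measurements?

n = 0.026

With bottom width b = 4.71 m and side slope z = 1.5: A = (b + zy)y = (4.71 + 1.5×7.32)×7.32 = 114.9 m²; P = b + 2y√(1+z²) = 4.71 + 2×7.32×1.803 = 31.1 m.
Hydraulic radius R = A/P = 114.9/31.1 = 3.693 m.
Rearranging Manning's equation: n = (1/Q) A R^(2/3) S^(1/2) = (1/236) × 114.9 × 3.693^(2/3) × √0.0005 = 0.026.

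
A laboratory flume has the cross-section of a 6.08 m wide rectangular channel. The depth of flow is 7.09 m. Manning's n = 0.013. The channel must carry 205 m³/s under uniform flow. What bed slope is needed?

S = 0.0014

Flow area A = b·y = 6.08 × 7.09 = 43.11 m². Wetted perimeter P = b + 2y = 6.08 + 2×7.09 = 20.26 m.
Hydraulic radius R = A/P = 43.11/20.26 = 2.128 m.
From Manning's equation, S = [nQ / (1 A R^(2/3))]² = [0.013 × 205 / (1 × 43.11 × 2.128^(2/3))]² = 0.0014.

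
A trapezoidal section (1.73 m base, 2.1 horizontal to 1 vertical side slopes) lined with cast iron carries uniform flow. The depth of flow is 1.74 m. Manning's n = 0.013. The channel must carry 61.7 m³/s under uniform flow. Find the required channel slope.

S = 0.00781

With bottom width b = 1.73 m and side slope z = 2.1: A = (b + zy)y = (1.73 + 2.1×1.74)×1.74 = 9.368 m²; P = b + 2y√(1+z²) = 1.73 + 2×1.74×2.326 = 9.824 m.
Hydraulic radius R = A/P = 9.368/9.824 = 0.9536 m.
From Manning's equation, S = [nQ / (1 A R^(2/3))]² = [0.013 × 61.7 / (1 × 9.368 × 0.9536^(2/3))]² = 0.00781.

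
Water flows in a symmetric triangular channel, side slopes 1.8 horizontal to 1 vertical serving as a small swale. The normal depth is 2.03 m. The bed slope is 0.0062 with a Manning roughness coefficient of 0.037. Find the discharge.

For a triangular section with side slope z = 1.8: A = zy² = 1.8×2.03² = 7.418 m²; P = 2y√(1+z²) = 2×2.03×2.059 = 8.36 m.
Hydraulic radius R = A/P = 7.418/8.36 = 0.8873 m.
Manning's equation: Q = (1/n) A R^(2/3) S^(1/2) = (1/0.037) × 7.418 × 0.8873^(2/3) × 0.0062^(1/2) = 14.6 m³/s.

Q = 14.6 m³/s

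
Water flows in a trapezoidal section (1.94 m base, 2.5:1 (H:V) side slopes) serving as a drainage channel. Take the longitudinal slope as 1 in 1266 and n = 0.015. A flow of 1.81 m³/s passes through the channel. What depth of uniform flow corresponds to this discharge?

y_n = 0.557 m

Manning's equation rearranged: A R^(2/3) = nQ / (1·√S) = 0.015 × 1.81 / (√0.0007899) = 0.966.
At y = 0.67 m: A R^(2/3) = 1.394 — over.
At y = 0.383 m: A R^(2/3) = 0.4719 — short.
At y = 0.557 m: A R^(2/3) = 0.9666 — ≈ 0.966.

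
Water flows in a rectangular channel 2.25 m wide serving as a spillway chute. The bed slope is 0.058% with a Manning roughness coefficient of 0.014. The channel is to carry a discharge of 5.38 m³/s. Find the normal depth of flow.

Manning's equation rearranged: A R^(2/3) = nQ / (1·√S) = 0.014 × 5.38 / (√0.00058) = 3.127.
Trying y = 1.57 m: A R^(2/3) = 2.665 — too small.
Trying y = 2.06 m: A R^(2/3) = 3.75 — too large.
Trying y = 1.78 m: A R^(2/3) = 3.125 — matches.

y_n = 1.78 m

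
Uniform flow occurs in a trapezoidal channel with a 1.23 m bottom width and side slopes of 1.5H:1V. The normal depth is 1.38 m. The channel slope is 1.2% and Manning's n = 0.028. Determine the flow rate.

With bottom width b = 1.23 m and side slope z = 1.5: A = (b + zy)y = (1.23 + 1.5×1.38)×1.38 = 4.554 m²; P = b + 2y√(1+z²) = 1.23 + 2×1.38×1.803 = 6.206 m.
Hydraulic radius R = A/P = 4.554/6.206 = 0.7338 m.
Manning's equation: Q = (1/n) A R^(2/3) S^(1/2) = (1/0.028) × 4.554 × 0.7338^(2/3) × 0.012^(1/2) = 14.5 m³/s.

Q = 14.5 m³/s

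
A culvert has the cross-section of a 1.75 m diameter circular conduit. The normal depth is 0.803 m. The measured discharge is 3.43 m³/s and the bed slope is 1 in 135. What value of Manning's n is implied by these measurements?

For a circular section of diameter D = 1.75 m at depth y = 0.803 m, the central angle is θ = 2 arccos(1 − 2y/D) = 2.977 rad. Then A = (D²/8)(θ − sin θ) = 1.077 m² and P = Dθ/2 = 2.605 m.
Hydraulic radius R = A/P = 1.077/2.605 = 0.4134 m.
Rearranging Manning's equation: n = (1/Q) A R^(2/3) S^(1/2) = (1/3.43) × 1.077 × 0.4134^(2/3) × √0.007407 = 0.015.

n = 0.015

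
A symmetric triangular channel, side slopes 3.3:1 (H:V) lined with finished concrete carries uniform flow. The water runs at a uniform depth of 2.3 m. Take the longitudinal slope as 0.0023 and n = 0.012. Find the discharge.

Q = 74.4 m³/s

For a triangular section with side slope z = 3.3: A = zy² = 3.3×2.3² = 17.46 m²; P = 2y√(1+z²) = 2×2.3×3.448 = 15.86 m.
Hydraulic radius R = A/P = 17.46/15.86 = 1.101 m.
Manning's equation: Q = (1/n) A R^(2/3) S^(1/2) = (1/0.012) × 17.46 × 1.101^(2/3) × 0.0023^(1/2) = 74.4 m³/s.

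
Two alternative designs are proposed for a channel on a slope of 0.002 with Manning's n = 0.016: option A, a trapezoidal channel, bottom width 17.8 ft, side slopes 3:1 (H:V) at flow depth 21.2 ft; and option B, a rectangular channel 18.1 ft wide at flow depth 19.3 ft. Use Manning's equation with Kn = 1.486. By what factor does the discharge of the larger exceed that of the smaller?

Channel A: With bottom width b = 17.8 ft and side slope z = 3: A = (b + zy)y = (17.8 + 3×21.2)×21.2 = 1726 ft²; P = b + 2y√(1+z²) = 17.8 + 2×21.2×3.162 = 151.9 ft. Hydraulic radius R = A/P = 1726/151.9 = 11.36 ft. Q_A = (1.486/0.016)·1726·11.36^(2/3)·√0.002 = 36230 ft³/s.
Channel B: Flow area A = b·y = 18.1 × 19.3 = 349.3 ft². Wetted perimeter P = b + 2y = 18.1 + 2×19.3 = 56.7 ft. Hydraulic radius R = A/P = 349.3/56.7 = 6.161 ft. Q_B = (1.486/0.016)·349.3·6.161^(2/3)·√0.002 = 4876 ft³/s.
The larger discharge is 36230 ft³/s and the smaller is 4876 ft³/s; the ratio is 7.43.

7.43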